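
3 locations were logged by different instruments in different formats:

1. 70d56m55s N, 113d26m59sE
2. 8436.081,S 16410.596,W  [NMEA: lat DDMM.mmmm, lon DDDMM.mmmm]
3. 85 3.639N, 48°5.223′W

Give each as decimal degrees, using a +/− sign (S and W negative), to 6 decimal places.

Point 1:
  Latitude: 70 + 56/60 + 55/3600 = 70.9486111
  N → positive
  Lon: 26′ + 59″ = 26.98333′; 113 + 26.98333/60 = 113.4497222
  E ⇒ keep positive
Point 2:
  φ: degrees = first 2 digits = 84, minutes = 36.081; 84 + 36.081/60 = 84.6013500
  S → negative
  Longitude: split at 3 digits → 164° and 10.596′; 164 + 10.596/60 = 164.1766000
  W → negative
Point 3:
  Latitude: 85 + 3.639/60 = 85.0606500
  N ⇒ keep positive
  Longitude: 5.223′ = 0.087050°; total 48.0870500
  hemisphere W, so the sign is −

1. 70.948611, 113.449722
2. -84.601350, -164.176600
3. 85.060650, -48.087050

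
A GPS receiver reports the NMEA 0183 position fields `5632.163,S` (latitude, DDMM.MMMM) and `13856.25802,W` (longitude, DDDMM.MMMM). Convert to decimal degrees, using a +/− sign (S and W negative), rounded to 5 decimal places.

φ: split at 2 digits → 56° and 32.163′; 56 + 32.163/60 = 56.536050
hemisphere S, so the sign is −
λ: split at 3 digits → 138° and 56.25802′; 138 + 56.25802/60 = 138.937634
hemisphere W, so the sign is −

-56.53605, -138.93763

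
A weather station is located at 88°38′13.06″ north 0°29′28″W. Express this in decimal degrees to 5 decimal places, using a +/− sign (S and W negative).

Latitude: 88 + 38/60 + 13.06/3600 = 88.636961
N ⇒ keep positive
λ: 0 + 29/60 + 28/3600 = 0.491111
W → negative

88.63696, -0.49111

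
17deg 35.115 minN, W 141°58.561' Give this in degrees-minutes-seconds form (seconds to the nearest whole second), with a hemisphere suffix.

17°35′7″ N, 141°58′34″ W

Lat: 35.11500′ → 35′ and 0.11500 × 60 = 6.90″
λ: 58.56100′ → 58′ and 0.56100 × 60 = 33.66″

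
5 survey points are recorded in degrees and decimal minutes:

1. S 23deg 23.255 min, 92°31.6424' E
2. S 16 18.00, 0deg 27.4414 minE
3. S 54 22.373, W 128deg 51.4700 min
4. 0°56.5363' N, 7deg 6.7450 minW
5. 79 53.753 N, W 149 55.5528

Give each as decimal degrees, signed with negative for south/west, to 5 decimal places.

Point 1:
  Latitude: 23 + 23.255/60 = 23.387583
  hemisphere S, so the sign is −
  Lon: 92 + 31.6424/60 = 92.527373
  E ⇒ keep positive
Point 2:
  φ: 18′ = 0.300000°; total 16.300000
  S ⇒ negate
  λ: 27.4414′ = 0.457357°; total 0.457357
  E → positive
Point 3:
  Lat: 54 + 22.373/60 = 54.372883
  hemisphere S, so the sign is −
  λ: 128 + 51.47/60 = 128.857833
  W ⇒ negate
Point 4:
  Lat: 56.5363′ = 0.942272°; total 0.942272
  N ⇒ keep positive
  Lon: 6.745′ = 0.112417°; total 7.112417
  hemisphere W, so the sign is −
Point 5:
  Lat: 53.753′ = 0.895883°; total 79.895883
  N ⇒ keep positive
  Longitude: 149 + 55.5528/60 = 149.925880
  W → negative

1. -23.38758, 92.52737
2. -16.30000, 0.45736
3. -54.37288, -128.85783
4. 0.94227, -7.11242
5. 79.89588, -149.92588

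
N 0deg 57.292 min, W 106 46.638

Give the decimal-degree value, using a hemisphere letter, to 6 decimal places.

0.954867° N, 106.777300° W

Lat: 57.292′ = 0.954867°; total 0.9548667
λ: 106 + 46.638/60 = 106.7773000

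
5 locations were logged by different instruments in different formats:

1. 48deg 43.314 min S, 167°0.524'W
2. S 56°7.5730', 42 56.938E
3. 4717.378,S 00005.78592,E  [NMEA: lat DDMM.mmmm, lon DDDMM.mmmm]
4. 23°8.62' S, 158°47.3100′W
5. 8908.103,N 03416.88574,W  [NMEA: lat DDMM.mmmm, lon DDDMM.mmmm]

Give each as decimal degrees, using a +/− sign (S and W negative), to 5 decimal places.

1. -48.72190, -167.00873
2. -56.12622, 42.94897
3. -47.28963, 0.09643
4. -23.14367, -158.78850
5. 89.13505, -34.28143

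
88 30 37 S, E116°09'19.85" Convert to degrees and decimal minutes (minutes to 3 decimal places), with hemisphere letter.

Latitude: 30 + 37/60 = 30.61667′
λ: seconds/60 = 0.33083; minutes = 9 + 0.33083 = 9.33083

88° 30.617′ S, 116° 9.331′ E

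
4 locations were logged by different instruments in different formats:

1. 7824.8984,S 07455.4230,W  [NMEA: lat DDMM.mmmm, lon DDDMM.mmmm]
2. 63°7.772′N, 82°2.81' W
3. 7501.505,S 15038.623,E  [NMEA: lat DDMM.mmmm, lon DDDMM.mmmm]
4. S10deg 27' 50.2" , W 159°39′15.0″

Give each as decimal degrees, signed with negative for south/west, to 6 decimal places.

Point 1:
  Lat: split at 2 digits → 78° and 24.8984′; 78 + 24.8984/60 = 78.4149733
  S ⇒ negate
  Longitude: degrees = first 3 digits = 74, minutes = 55.423; 74 + 55.423/60 = 74.9237167
  W → negative
Point 2:
  Latitude: 63 + 7.772/60 = 63.1295333
  N → positive
  λ: 2.81′ = 0.046833°; total 82.0468333
  W → negative
Point 3:
  Lat: split at 2 digits → 75° and 1.505′; 75 + 1.505/60 = 75.0250833
  S → negative
  Longitude: split at 3 digits → 150° and 38.623′; 150 + 38.623/60 = 150.6437167
  E ⇒ keep positive
Point 4:
  Lat: 10 + 27/60 + 50.2/3600 = 10.4639444
  hemisphere S, so the sign is −
  Lon: 159° + 39/60 + 15/3600 = 159 + 0.650000 + 0.004167 = 159.6541667
  W ⇒ negate

1. -78.414973, -74.923717
2. 63.129533, -82.046833
3. -75.025083, 150.643717
4. -10.463944, -159.654167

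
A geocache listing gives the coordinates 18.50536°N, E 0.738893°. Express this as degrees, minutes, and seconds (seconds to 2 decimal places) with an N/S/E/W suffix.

18°30′19.30″ N, 0°44′20.01″ E

φ: whole degrees 18; 30.32160′ → 30′ and 19.2960″
Lon: 0.738893 × 60 = 44.33358′ → 44′, remainder × 60 = 20.0148″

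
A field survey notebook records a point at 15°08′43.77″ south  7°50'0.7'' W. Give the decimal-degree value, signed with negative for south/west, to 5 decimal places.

-15.14549, -7.83353

Lat: 15 + 8/60 + 43.77/3600 = 15.145492
S → negative
Longitude: 7 + 50/60 + 0.7/3600 = 7.833528
hemisphere W, so the sign is −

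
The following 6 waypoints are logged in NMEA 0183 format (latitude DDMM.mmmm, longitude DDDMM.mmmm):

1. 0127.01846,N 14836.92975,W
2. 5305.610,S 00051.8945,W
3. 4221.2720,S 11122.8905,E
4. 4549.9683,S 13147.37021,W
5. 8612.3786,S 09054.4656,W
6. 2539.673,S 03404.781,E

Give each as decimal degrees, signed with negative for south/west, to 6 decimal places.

1. 1.450308, -148.615496
2. -53.093500, -0.864908
3. -42.354533, 111.381508
4. -45.832805, -131.789504
5. -86.206310, -90.907760
6. -25.661217, 34.079683

Point 1:
  Lat: degrees = first 2 digits = 1, minutes = 27.01846; 1 + 27.01846/60 = 1.4503077
  N ⇒ keep positive
  λ: split at 3 digits → 148° and 36.92975′; 148 + 36.92975/60 = 148.6154958
  hemisphere W, so the sign is −
Point 2:
  φ: split at 2 digits → 53° and 5.61′; 53 + 5.61/60 = 53.0935000
  S → negative
  Lon: split at 3 digits → 000° and 51.8945′; 0 + 51.8945/60 = 0.8649083
  hemisphere W, so the sign is −
Point 3:
  Lat: split at 2 digits → 42° and 21.272′; 42 + 21.272/60 = 42.3545333
  S ⇒ negate
  Lon: split at 3 digits → 111° and 22.8905′; 111 + 22.8905/60 = 111.3815083
  E → positive
Point 4:
  Latitude: degrees = first 2 digits = 45, minutes = 49.9683; 45 + 49.9683/60 = 45.8328050
  S ⇒ negate
  λ: degrees = first 3 digits = 131, minutes = 47.37021; 131 + 47.37021/60 = 131.7895035
  W → negative
Point 5:
  Latitude: split at 2 digits → 86° and 12.3786′; 86 + 12.3786/60 = 86.2063100
  hemisphere S, so the sign is −
  Longitude: split at 3 digits → 090° and 54.4656′; 90 + 54.4656/60 = 90.9077600
  W ⇒ negate
Point 6:
  φ: degrees = first 2 digits = 25, minutes = 39.673; 25 + 39.673/60 = 25.6612167
  S → negative
  Lon: degrees = first 3 digits = 34, minutes = 4.781; 34 + 4.781/60 = 34.0796833
  E ⇒ keep positive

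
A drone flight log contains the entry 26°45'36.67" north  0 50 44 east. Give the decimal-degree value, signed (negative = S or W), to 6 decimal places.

Latitude: 45′ + 36.67″ = 45.61117′; 26 + 45.61117/60 = 26.7601861
N → positive
Lon: 0 + 50/60 + 44/3600 = 0.8455556
E → positive

26.760186, 0.845556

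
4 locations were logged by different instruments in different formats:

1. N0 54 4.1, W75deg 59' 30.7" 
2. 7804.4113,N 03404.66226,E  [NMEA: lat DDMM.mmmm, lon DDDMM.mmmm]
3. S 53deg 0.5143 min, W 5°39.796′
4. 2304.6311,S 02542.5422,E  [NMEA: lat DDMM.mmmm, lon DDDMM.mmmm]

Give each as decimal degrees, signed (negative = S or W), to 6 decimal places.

1. 0.901139, -75.991861
2. 78.073522, 34.077704
3. -53.008572, -5.663267
4. -23.077185, 25.709037

Point 1:
  Lat: 54′ + 4.1″ = 54.06833′; 0 + 54.06833/60 = 0.9011389
  N ⇒ keep positive
  Lon: 75 + 59/60 + 30.7/3600 = 75.9918611
  W → negative
Point 2:
  Latitude: split at 2 digits → 78° and 4.4113′; 78 + 4.4113/60 = 78.0735217
  N ⇒ keep positive
  λ: split at 3 digits → 034° and 4.66226′; 34 + 4.66226/60 = 34.0777043
  E → positive
Point 3:
  Latitude: 0.5143′ = 0.008572°; total 53.0085717
  hemisphere S, so the sign is −
  Lon: 5 + 39.796/60 = 5.6632667
  W ⇒ negate
Point 4:
  Latitude: split at 2 digits → 23° and 4.6311′; 23 + 4.6311/60 = 23.0771850
  S ⇒ negate
  λ: split at 3 digits → 025° and 42.5422′; 25 + 42.5422/60 = 25.7090367
  E → positive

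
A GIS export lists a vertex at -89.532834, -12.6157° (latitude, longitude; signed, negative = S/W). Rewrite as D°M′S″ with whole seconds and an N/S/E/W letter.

89°31′58″ S, 12°36′57″ W

Latitude is negative → S; |value| = 89.532834
φ: 0.532834 × 60 = 31.97004′ → 31′, remainder × 60 = 58.20″
Longitude is negative → W; |value| = 12.615700
Lon: whole degrees 12; 36.94200′ → 36′ and 56.52″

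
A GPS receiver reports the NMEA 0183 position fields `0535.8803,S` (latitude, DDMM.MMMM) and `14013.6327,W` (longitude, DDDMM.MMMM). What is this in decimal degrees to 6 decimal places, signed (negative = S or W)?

-5.598005, -140.227212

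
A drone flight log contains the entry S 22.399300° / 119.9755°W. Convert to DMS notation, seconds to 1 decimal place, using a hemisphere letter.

Lat: 0.399300 × 60 = 23.95800′ → 23′, remainder × 60 = 57.480″
λ: whole degrees 119; 58.53000′ → 58′ and 31.800″

22°23′57.5″ S, 119°58′31.8″ W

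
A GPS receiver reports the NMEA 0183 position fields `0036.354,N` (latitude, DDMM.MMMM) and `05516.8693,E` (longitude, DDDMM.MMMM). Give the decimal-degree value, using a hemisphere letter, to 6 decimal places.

Lat: degrees = first 2 digits = 0, minutes = 36.354; 0 + 36.354/60 = 0.6059000
λ: split at 3 digits → 055° and 16.8693′; 55 + 16.8693/60 = 55.2811550

0.605900° N, 55.281155° E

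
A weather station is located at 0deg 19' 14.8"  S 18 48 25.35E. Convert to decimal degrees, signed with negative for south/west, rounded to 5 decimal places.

-0.32078, 18.80704

Lat: 0 + 19/60 + 14.8/3600 = 0.320778
S → negative
Longitude: 18 + 48/60 + 25.35/3600 = 18.807042
E ⇒ keep positive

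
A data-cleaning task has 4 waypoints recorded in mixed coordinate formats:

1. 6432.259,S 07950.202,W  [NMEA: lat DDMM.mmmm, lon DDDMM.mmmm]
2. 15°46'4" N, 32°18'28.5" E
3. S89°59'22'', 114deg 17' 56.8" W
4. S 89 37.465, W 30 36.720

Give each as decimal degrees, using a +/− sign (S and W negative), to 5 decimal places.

1. -64.53765, -79.83670
2. 15.76778, 32.30792
3. -89.98944, -114.29911
4. -89.62442, -30.61200

Point 1:
  φ: degrees = first 2 digits = 64, minutes = 32.259; 64 + 32.259/60 = 64.537650
  S → negative
  λ: degrees = first 3 digits = 79, minutes = 50.202; 79 + 50.202/60 = 79.836700
  W ⇒ negate
Point 2:
  Lat: 46′ + 4″ = 46.06667′; 15 + 46.06667/60 = 15.767778
  N → positive
  Lon: 32° + 18/60 + 28.5/3600 = 32 + 0.300000 + 0.007917 = 32.307917
  E → positive
Point 3:
  Latitude: 89° + 59/60 + 22/3600 = 89 + 0.983333 + 0.006111 = 89.989444
  hemisphere S, so the sign is −
  Lon: 114° + 17/60 + 56.8/3600 = 114 + 0.283333 + 0.015778 = 114.299111
  W ⇒ negate
Point 4:
  Lat: 37.465′ = 0.624417°; total 89.624417
  S ⇒ negate
  Longitude: 36.72′ = 0.612000°; total 30.612000
  W ⇒ negate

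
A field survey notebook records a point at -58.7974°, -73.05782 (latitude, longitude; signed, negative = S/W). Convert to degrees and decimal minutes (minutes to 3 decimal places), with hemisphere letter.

58° 47.844′ S, 73° 3.469′ W

Latitude is negative → S; |value| = 58.797400
φ: fractional part 0.797400 → 47.84400 minutes
Longitude is negative → W; |value| = 73.057820
λ: fractional part 0.057820 → 3.46920 minutes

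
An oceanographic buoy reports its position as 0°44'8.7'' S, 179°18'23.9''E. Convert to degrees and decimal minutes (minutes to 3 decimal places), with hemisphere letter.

0° 44.145′ S, 179° 18.398′ E

Lat: 44 + 8.7/60 = 44.14500′
Lon: 18 + 23.9/60 = 18.39833′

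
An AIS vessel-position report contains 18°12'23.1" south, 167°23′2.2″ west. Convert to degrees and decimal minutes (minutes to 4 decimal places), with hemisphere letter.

φ: seconds/60 = 0.38500; minutes = 12 + 0.38500 = 12.385000
Longitude: seconds/60 = 0.03667; minutes = 23 + 0.03667 = 23.036667

18° 12.3850′ S, 167° 23.0367′ W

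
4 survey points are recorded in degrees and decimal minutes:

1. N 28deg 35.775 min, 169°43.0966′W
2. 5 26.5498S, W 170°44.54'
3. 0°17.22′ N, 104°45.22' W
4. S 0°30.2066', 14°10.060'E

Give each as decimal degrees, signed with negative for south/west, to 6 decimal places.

1. 28.596250, -169.718277
2. -5.442497, -170.742333
3. 0.287000, -104.753667
4. -0.503443, 14.167667

Point 1:
  Lat: 28 + 35.775/60 = 28.5962500
  N → positive
  λ: 169 + 43.0966/60 = 169.7182767
  W → negative
Point 2:
  Lat: 5 + 26.5498/60 = 5.4424967
  S ⇒ negate
  Lon: 44.54′ = 0.742333°; total 170.7423333
  W ⇒ negate
Point 3:
  Lat: 17.22′ = 0.287000°; total 0.2870000
  N → positive
  Lon: 45.22′ = 0.753667°; total 104.7536667
  hemisphere W, so the sign is −
Point 4:
  Lat: 30.2066′ = 0.503443°; total 0.5034433
  hemisphere S, so the sign is −
  Longitude: 10.06′ = 0.167667°; total 14.1676667
  E → positive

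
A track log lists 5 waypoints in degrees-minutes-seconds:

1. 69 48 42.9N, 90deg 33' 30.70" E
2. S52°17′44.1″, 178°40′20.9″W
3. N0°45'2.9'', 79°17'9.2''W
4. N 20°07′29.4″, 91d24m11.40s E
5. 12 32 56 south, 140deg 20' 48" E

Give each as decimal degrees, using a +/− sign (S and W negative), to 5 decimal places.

Point 1:
  Lat: 48′ + 42.9″ = 48.71500′; 69 + 48.71500/60 = 69.811917
  N → positive
  Longitude: 90° + 33/60 + 30.7/3600 = 90 + 0.550000 + 0.008528 = 90.558528
  E → positive
Point 2:
  Latitude: 52 + 17/60 + 44.1/3600 = 52.295583
  S → negative
  Lon: 178 + 40/60 + 20.9/3600 = 178.672472
  W → negative
Point 3:
  φ: 0° + 45/60 + 2.9/3600 = 0 + 0.750000 + 0.000806 = 0.750806
  N → positive
  Lon: 79° + 17/60 + 9.2/3600 = 79 + 0.283333 + 0.002556 = 79.285889
  W ⇒ negate
Point 4:
  Latitude: 7′ + 29.4″ = 7.49000′; 20 + 7.49000/60 = 20.124833
  N ⇒ keep positive
  Longitude: 24′ + 11.4″ = 24.19000′; 91 + 24.19000/60 = 91.403167
  E ⇒ keep positive
Point 5:
  Latitude: 32′ + 56″ = 32.93333′; 12 + 32.93333/60 = 12.548889
  hemisphere S, so the sign is −
  λ: 20′ + 48″ = 20.80000′; 140 + 20.80000/60 = 140.346667
  E → positive

1. 69.81192, 90.55853
2. -52.29558, -178.67247
3. 0.75081, -79.28589
4. 20.12483, 91.40317
5. -12.54889, 140.34667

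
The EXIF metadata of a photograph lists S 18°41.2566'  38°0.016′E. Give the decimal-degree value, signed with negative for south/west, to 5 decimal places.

φ: 18 + 41.2566/60 = 18.687610
S ⇒ negate
Longitude: 38 + 0.016/60 = 38.000267
E ⇒ keep positive

-18.68761, 38.00027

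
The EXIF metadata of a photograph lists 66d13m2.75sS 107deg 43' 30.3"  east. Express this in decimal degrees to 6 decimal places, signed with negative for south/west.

φ: 13′ + 2.75″ = 13.04583′; 66 + 13.04583/60 = 66.2174306
S → negative
Longitude: 43′ + 30.3″ = 43.50500′; 107 + 43.50500/60 = 107.7250833
E ⇒ keep positive

-66.217431, 107.725083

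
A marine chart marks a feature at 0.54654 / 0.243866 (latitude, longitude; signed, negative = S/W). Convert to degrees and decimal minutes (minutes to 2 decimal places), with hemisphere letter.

0° 32.79′ N, 0° 14.63′ E

φ: 0° + 0.546540 × 60 = 0° 32.7924′
Longitude: minutes = (0.243866 − 0) × 60 = 14.6320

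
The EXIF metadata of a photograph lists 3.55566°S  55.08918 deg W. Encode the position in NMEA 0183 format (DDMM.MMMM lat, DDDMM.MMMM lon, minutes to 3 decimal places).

Lat: fractional part 0.555660 → 33.33960 minutes
Lon: 55° + 0.089180 × 60 = 55° 5.35080′

0333.340,S / 05505.351,W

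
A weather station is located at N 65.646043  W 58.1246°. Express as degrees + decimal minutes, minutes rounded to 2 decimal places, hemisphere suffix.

65° 38.76′ N, 58° 7.48′ W

Lat: 65° + 0.646043 × 60 = 65° 38.7626′
Longitude: fractional part 0.124600 → 7.4760 minutes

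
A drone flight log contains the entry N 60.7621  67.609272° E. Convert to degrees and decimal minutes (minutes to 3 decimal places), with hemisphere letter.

60° 45.726′ N, 67° 36.556′ E

φ: minutes = (60.762100 − 60) × 60 = 45.72600
Lon: 67° + 0.609272 × 60 = 67° 36.55632′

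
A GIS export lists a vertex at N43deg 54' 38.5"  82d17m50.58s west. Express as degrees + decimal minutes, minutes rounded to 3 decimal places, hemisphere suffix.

Latitude: seconds/60 = 0.64167; minutes = 54 + 0.64167 = 54.64167
Lon: 17 + 50.58/60 = 17.84300′

43° 54.642′ N, 82° 17.843′ W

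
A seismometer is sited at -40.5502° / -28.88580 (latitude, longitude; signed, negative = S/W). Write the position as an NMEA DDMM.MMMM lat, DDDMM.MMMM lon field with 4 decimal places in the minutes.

Latitude is negative → S; |value| = 40.550200
Latitude: minutes = (40.550200 − 40) × 60 = 33.012000
Longitude is negative → W; |value| = 28.885800
Lon: minutes = (28.885800 − 28) × 60 = 53.148000

4033.0120,S / 02853.1480,W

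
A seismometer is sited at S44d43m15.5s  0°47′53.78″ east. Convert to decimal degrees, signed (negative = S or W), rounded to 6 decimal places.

Latitude: 44° + 43/60 + 15.5/3600 = 44 + 0.716667 + 0.004306 = 44.7209722
S ⇒ negate
Lon: 0° + 47/60 + 53.78/3600 = 0 + 0.783333 + 0.014939 = 0.7982722
E ⇒ keep positive

-44.720972, 0.798272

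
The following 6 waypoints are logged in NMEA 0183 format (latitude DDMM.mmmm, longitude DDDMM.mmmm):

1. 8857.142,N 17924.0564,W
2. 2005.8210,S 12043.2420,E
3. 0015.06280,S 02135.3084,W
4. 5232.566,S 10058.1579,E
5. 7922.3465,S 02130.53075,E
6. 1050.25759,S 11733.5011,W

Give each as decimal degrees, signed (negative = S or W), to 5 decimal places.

Point 1:
  Lat: degrees = first 2 digits = 88, minutes = 57.142; 88 + 57.142/60 = 88.952367
  N ⇒ keep positive
  λ: degrees = first 3 digits = 179, minutes = 24.0564; 179 + 24.0564/60 = 179.400940
  W → negative
Point 2:
  Latitude: split at 2 digits → 20° and 5.821′; 20 + 5.821/60 = 20.097017
  S → negative
  λ: split at 3 digits → 120° and 43.242′; 120 + 43.242/60 = 120.720700
  E ⇒ keep positive
Point 3:
  Latitude: degrees = first 2 digits = 0, minutes = 15.0628; 0 + 15.0628/60 = 0.251047
  hemisphere S, so the sign is −
  Longitude: split at 3 digits → 021° and 35.3084′; 21 + 35.3084/60 = 21.588473
  W ⇒ negate
Point 4:
  φ: degrees = first 2 digits = 52, minutes = 32.566; 52 + 32.566/60 = 52.542767
  hemisphere S, so the sign is −
  Longitude: split at 3 digits → 100° and 58.1579′; 100 + 58.1579/60 = 100.969298
  E → positive
Point 5:
  Latitude: split at 2 digits → 79° and 22.3465′; 79 + 22.3465/60 = 79.372442
  hemisphere S, so the sign is −
  Longitude: degrees = first 3 digits = 21, minutes = 30.53075; 21 + 30.53075/60 = 21.508846
  E → positive
Point 6:
  φ: degrees = first 2 digits = 10, minutes = 50.25759; 10 + 50.25759/60 = 10.837627
  S → negative
  Longitude: degrees = first 3 digits = 117, minutes = 33.5011; 117 + 33.5011/60 = 117.558352
  hemisphere W, so the sign is −

1. 88.95237, -179.40094
2. -20.09702, 120.72070
3. -0.25105, -21.58847
4. -52.54277, 100.96930
5. -79.37244, 21.50885
6. -10.83763, -117.55835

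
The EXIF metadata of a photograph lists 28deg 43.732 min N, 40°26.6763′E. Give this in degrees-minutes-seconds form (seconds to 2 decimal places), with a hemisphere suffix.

28°43′43.92″ N, 40°26′40.58″ E

Latitude: 43.73200′ → 43′ and 0.73200 × 60 = 43.9200″
Lon: fractional minutes 0.67630 × 60 = 40.5780″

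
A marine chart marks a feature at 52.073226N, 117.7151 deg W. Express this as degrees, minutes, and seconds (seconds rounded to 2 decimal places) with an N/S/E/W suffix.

52°04′23.61″ N, 117°42′54.36″ W

Latitude: whole degrees 52; 4.39356′ → 4′ and 23.6136″
λ: 0.715100° → 42.90600′; 0.90600 × 60 = 54.3600″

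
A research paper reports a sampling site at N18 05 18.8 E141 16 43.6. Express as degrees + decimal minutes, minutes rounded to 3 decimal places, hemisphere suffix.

φ: 5 + 18.8/60 = 5.31333′
Longitude: seconds/60 = 0.72667; minutes = 16 + 0.72667 = 16.72667

18° 5.313′ N, 141° 16.727′ E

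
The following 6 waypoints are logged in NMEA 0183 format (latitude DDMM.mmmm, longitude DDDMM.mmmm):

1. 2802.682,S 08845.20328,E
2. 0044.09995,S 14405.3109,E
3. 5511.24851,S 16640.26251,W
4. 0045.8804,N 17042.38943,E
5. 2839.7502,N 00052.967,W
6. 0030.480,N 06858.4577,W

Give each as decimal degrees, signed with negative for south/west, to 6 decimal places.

1. -28.044700, 88.753388
2. -0.734999, 144.088515
3. -55.187475, -166.671042
4. 0.764673, 170.706491
5. 28.662503, -0.882783
6. 0.508000, -68.974295

Point 1:
  φ: degrees = first 2 digits = 28, minutes = 2.682; 28 + 2.682/60 = 28.0447000
  S ⇒ negate
  Longitude: split at 3 digits → 088° and 45.20328′; 88 + 45.20328/60 = 88.7533880
  E → positive
Point 2:
  φ: degrees = first 2 digits = 0, minutes = 44.09995; 0 + 44.09995/60 = 0.7349992
  S ⇒ negate
  Lon: degrees = first 3 digits = 144, minutes = 5.3109; 144 + 5.3109/60 = 144.0885150
  E → positive
Point 3:
  Lat: degrees = first 2 digits = 55, minutes = 11.24851; 55 + 11.24851/60 = 55.1874752
  hemisphere S, so the sign is −
  λ: split at 3 digits → 166° and 40.26251′; 166 + 40.26251/60 = 166.6710418
  W → negative
Point 4:
  Lat: degrees = first 2 digits = 0, minutes = 45.8804; 0 + 45.8804/60 = 0.7646733
  N → positive
  Longitude: degrees = first 3 digits = 170, minutes = 42.38943; 170 + 42.38943/60 = 170.7064905
  E ⇒ keep positive
Point 5:
  φ: split at 2 digits → 28° and 39.7502′; 28 + 39.7502/60 = 28.6625033
  N → positive
  λ: split at 3 digits → 000° and 52.967′; 0 + 52.967/60 = 0.8827833
  hemisphere W, so the sign is −
Point 6:
  Latitude: split at 2 digits → 00° and 30.48′; 0 + 30.48/60 = 0.5080000
  N ⇒ keep positive
  Lon: degrees = first 3 digits = 68, minutes = 58.4577; 68 + 58.4577/60 = 68.9742950
  W → negative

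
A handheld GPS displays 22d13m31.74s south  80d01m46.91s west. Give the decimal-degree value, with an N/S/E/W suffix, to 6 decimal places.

22.225483° S, 80.029697° W

Lat: 22 + 13/60 + 31.74/3600 = 22.2254833
λ: 80° + 1/60 + 46.91/3600 = 80 + 0.016667 + 0.013031 = 80.0296972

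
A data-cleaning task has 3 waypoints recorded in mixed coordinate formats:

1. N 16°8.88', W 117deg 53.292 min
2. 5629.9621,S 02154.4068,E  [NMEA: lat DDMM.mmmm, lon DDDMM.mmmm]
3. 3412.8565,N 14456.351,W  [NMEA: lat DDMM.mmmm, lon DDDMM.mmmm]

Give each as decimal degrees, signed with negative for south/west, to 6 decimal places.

Point 1:
  Lat: 8.88′ = 0.148000°; total 16.1480000
  N → positive
  Lon: 117 + 53.292/60 = 117.8882000
  W ⇒ negate
Point 2:
  Latitude: degrees = first 2 digits = 56, minutes = 29.9621; 56 + 29.9621/60 = 56.4993683
  S → negative
  λ: degrees = first 3 digits = 21, minutes = 54.4068; 21 + 54.4068/60 = 21.9067800
  E ⇒ keep positive
Point 3:
  φ: degrees = first 2 digits = 34, minutes = 12.8565; 34 + 12.8565/60 = 34.2142750
  N ⇒ keep positive
  Longitude: degrees = first 3 digits = 144, minutes = 56.351; 144 + 56.351/60 = 144.9391833
  hemisphere W, so the sign is −

1. 16.148000, -117.888200
2. -56.499368, 21.906780
3. 34.214275, -144.939183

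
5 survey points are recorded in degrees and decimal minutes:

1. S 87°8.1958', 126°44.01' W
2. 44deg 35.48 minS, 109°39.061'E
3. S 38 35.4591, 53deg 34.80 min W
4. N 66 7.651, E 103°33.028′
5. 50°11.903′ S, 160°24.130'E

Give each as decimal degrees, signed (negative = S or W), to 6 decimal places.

Point 1:
  Latitude: 8.1958′ = 0.136597°; total 87.1365967
  hemisphere S, so the sign is −
  Lon: 126 + 44.01/60 = 126.7335000
  hemisphere W, so the sign is −
Point 2:
  Latitude: 44 + 35.48/60 = 44.5913333
  S ⇒ negate
  λ: 109 + 39.061/60 = 109.6510167
  E → positive
Point 3:
  Latitude: 35.4591′ = 0.590985°; total 38.5909850
  S ⇒ negate
  Lon: 34.8′ = 0.580000°; total 53.5800000
  W → negative
Point 4:
  φ: 7.651′ = 0.127517°; total 66.1275167
  N → positive
  Lon: 33.028′ = 0.550467°; total 103.5504667
  E → positive
Point 5:
  φ: 11.903′ = 0.198383°; total 50.1983833
  S → negative
  Lon: 160 + 24.13/60 = 160.4021667
  E ⇒ keep positive

1. -87.136597, -126.733500
2. -44.591333, 109.651017
3. -38.590985, -53.580000
4. 66.127517, 103.550467
5. -50.198383, 160.402167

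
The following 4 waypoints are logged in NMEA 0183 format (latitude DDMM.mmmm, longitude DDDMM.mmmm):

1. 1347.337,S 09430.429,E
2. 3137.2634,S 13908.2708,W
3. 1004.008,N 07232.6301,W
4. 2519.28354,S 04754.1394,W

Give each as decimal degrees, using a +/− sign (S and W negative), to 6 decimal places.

Point 1:
  Latitude: degrees = first 2 digits = 13, minutes = 47.337; 13 + 47.337/60 = 13.7889500
  hemisphere S, so the sign is −
  Lon: split at 3 digits → 094° and 30.429′; 94 + 30.429/60 = 94.5071500
  E ⇒ keep positive
Point 2:
  Lat: split at 2 digits → 31° and 37.2634′; 31 + 37.2634/60 = 31.6210567
  S → negative
  λ: split at 3 digits → 139° and 8.2708′; 139 + 8.2708/60 = 139.1378467
  W → negative
Point 3:
  φ: split at 2 digits → 10° and 4.008′; 10 + 4.008/60 = 10.0668000
  N ⇒ keep positive
  Longitude: split at 3 digits → 072° and 32.6301′; 72 + 32.6301/60 = 72.5438350
  hemisphere W, so the sign is −
Point 4:
  Lat: degrees = first 2 digits = 25, minutes = 19.28354; 25 + 19.28354/60 = 25.3213923
  S → negative
  Lon: degrees = first 3 digits = 47, minutes = 54.1394; 47 + 54.1394/60 = 47.9023233
  hemisphere W, so the sign is −

1. -13.788950, 94.507150
2. -31.621057, -139.137847
3. 10.066800, -72.543835
4. -25.321392, -47.902323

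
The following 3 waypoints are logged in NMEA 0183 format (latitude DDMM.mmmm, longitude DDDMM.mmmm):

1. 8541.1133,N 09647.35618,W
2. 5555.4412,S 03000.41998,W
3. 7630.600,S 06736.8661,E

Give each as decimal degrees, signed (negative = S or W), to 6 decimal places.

Point 1:
  Lat: split at 2 digits → 85° and 41.1133′; 85 + 41.1133/60 = 85.6852217
  N → positive
  Longitude: degrees = first 3 digits = 96, minutes = 47.35618; 96 + 47.35618/60 = 96.7892697
  W → negative
Point 2:
  Lat: degrees = first 2 digits = 55, minutes = 55.4412; 55 + 55.4412/60 = 55.9240200
  S ⇒ negate
  λ: split at 3 digits → 030° and 0.41998′; 30 + 0.41998/60 = 30.0069997
  hemisphere W, so the sign is −
Point 3:
  Latitude: split at 2 digits → 76° and 30.6′; 76 + 30.6/60 = 76.5100000
  hemisphere S, so the sign is −
  λ: split at 3 digits → 067° and 36.8661′; 67 + 36.8661/60 = 67.6144350
  E → positive

1. 85.685222, -96.789270
2. -55.924020, -30.007000
3. -76.510000, 67.614435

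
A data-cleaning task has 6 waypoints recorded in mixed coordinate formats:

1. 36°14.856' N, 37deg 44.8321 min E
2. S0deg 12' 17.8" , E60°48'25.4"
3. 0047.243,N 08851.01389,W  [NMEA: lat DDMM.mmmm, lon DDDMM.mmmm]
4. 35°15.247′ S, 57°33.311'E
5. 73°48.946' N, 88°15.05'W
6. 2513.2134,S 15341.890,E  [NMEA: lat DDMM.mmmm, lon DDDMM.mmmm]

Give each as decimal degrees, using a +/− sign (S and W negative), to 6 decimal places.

1. 36.247600, 37.747202
2. -0.204944, 60.807056
3. 0.787383, -88.850232
4. -35.254117, 57.555183
5. 73.815767, -88.250833
6. -25.220223, 153.698167

Point 1:
  Lat: 14.856′ = 0.247600°; total 36.2476000
  N ⇒ keep positive
  λ: 44.8321′ = 0.747202°; total 37.7472017
  E → positive
Point 2:
  Latitude: 12′ + 17.8″ = 12.29667′; 0 + 12.29667/60 = 0.2049444
  hemisphere S, so the sign is −
  λ: 60 + 48/60 + 25.4/3600 = 60.8070556
  E → positive
Point 3:
  Lat: split at 2 digits → 00° and 47.243′; 0 + 47.243/60 = 0.7873833
  N → positive
  Lon: degrees = first 3 digits = 88, minutes = 51.01389; 88 + 51.01389/60 = 88.8502315
  hemisphere W, so the sign is −
Point 4:
  Lat: 15.247′ = 0.254117°; total 35.2541167
  S ⇒ negate
  λ: 33.311′ = 0.555183°; total 57.5551833
  E → positive
Point 5:
  Lat: 73 + 48.946/60 = 73.8157667
  N ⇒ keep positive
  Lon: 15.05′ = 0.250833°; total 88.2508333
  W ⇒ negate
Point 6:
  φ: degrees = first 2 digits = 25, minutes = 13.2134; 25 + 13.2134/60 = 25.2202233
  S ⇒ negate
  Longitude: split at 3 digits → 153° and 41.89′; 153 + 41.89/60 = 153.6981667
  E ⇒ keep positive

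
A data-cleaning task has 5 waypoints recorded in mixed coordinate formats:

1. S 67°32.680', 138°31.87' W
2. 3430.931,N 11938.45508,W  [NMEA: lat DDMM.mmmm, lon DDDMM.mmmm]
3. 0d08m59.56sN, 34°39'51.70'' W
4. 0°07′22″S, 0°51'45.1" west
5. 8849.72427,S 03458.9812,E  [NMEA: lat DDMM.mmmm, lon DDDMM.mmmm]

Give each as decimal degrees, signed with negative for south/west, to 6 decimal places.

1. -67.544667, -138.531167
2. 34.515517, -119.640918
3. 0.149878, -34.664361
4. -0.122778, -0.862528
5. -88.828738, 34.983020

Point 1:
  φ: 32.68′ = 0.544667°; total 67.5446667
  hemisphere S, so the sign is −
  λ: 138 + 31.87/60 = 138.5311667
  W → negative
Point 2:
  Latitude: degrees = first 2 digits = 34, minutes = 30.931; 34 + 30.931/60 = 34.5155167
  N → positive
  Longitude: degrees = first 3 digits = 119, minutes = 38.45508; 119 + 38.45508/60 = 119.6409180
  W → negative
Point 3:
  Latitude: 8′ + 59.56″ = 8.99267′; 0 + 8.99267/60 = 0.1498778
  N ⇒ keep positive
  λ: 34 + 39/60 + 51.7/3600 = 34.6643611
  hemisphere W, so the sign is −
Point 4:
  φ: 0 + 7/60 + 22/3600 = 0.1227778
  S ⇒ negate
  λ: 0° + 51/60 + 45.1/3600 = 0 + 0.850000 + 0.012528 = 0.8625278
  W ⇒ negate
Point 5:
  Lat: degrees = first 2 digits = 88, minutes = 49.72427; 88 + 49.72427/60 = 88.8287378
  S → negative
  Lon: split at 3 digits → 034° and 58.9812′; 34 + 58.9812/60 = 34.9830200
  E → positive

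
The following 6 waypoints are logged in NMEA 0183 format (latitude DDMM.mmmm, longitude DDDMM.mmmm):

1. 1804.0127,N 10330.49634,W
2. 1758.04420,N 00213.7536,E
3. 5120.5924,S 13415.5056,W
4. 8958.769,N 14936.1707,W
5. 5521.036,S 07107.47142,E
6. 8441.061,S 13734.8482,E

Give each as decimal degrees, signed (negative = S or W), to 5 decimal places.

Point 1:
  Lat: degrees = first 2 digits = 18, minutes = 4.0127; 18 + 4.0127/60 = 18.066878
  N → positive
  Lon: split at 3 digits → 103° and 30.49634′; 103 + 30.49634/60 = 103.508272
  W → negative
Point 2:
  φ: degrees = first 2 digits = 17, minutes = 58.0442; 17 + 58.0442/60 = 17.967403
  N → positive
  Lon: degrees = first 3 digits = 2, minutes = 13.7536; 2 + 13.7536/60 = 2.229227
  E ⇒ keep positive
Point 3:
  Latitude: split at 2 digits → 51° and 20.5924′; 51 + 20.5924/60 = 51.343207
  S ⇒ negate
  Longitude: split at 3 digits → 134° and 15.5056′; 134 + 15.5056/60 = 134.258427
  W ⇒ negate
Point 4:
  Latitude: split at 2 digits → 89° and 58.769′; 89 + 58.769/60 = 89.979483
  N ⇒ keep positive
  λ: degrees = first 3 digits = 149, minutes = 36.1707; 149 + 36.1707/60 = 149.602845
  hemisphere W, so the sign is −
Point 5:
  φ: split at 2 digits → 55° and 21.036′; 55 + 21.036/60 = 55.350600
  S → negative
  Lon: split at 3 digits → 071° and 7.47142′; 71 + 7.47142/60 = 71.124524
  E ⇒ keep positive
Point 6:
  Lat: degrees = first 2 digits = 84, minutes = 41.061; 84 + 41.061/60 = 84.684350
  S → negative
  Longitude: degrees = first 3 digits = 137, minutes = 34.8482; 137 + 34.8482/60 = 137.580803
  E → positive

1. 18.06688, -103.50827
2. 17.96740, 2.22923
3. -51.34321, -134.25843
4. 89.97948, -149.60285
5. -55.35060, 71.12452
6. -84.68435, 137.58080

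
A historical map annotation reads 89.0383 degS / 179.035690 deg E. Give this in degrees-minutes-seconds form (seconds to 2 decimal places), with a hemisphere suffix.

89°02′17.88″ S, 179°02′8.48″ E

Latitude: 0.038300° → 2.29800′; 0.29800 × 60 = 17.8800″
Longitude: 0.035690 × 60 = 2.14140′ → 2′, remainder × 60 = 8.4840″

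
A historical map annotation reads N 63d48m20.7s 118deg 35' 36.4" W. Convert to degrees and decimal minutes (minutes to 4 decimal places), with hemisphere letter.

63° 48.3450′ N, 118° 35.6067′ W

Lat: seconds/60 = 0.34500; minutes = 48 + 0.34500 = 48.345000
Lon: seconds/60 = 0.60667; minutes = 35 + 0.60667 = 35.606667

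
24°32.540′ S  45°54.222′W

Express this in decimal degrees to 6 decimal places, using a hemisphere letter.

24.542333° S, 45.903700° W

Latitude: 32.54′ = 0.542333°; total 24.5423333
Lon: 45 + 54.222/60 = 45.9037000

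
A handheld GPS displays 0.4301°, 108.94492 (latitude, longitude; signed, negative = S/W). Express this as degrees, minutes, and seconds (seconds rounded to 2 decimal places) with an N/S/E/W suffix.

0°25′48.36″ N, 108°56′41.71″ E

Lat: 0.430100° → 25.80600′; 0.80600 × 60 = 48.3600″
Lon: whole degrees 108; 56.69520′ → 56′ and 41.7120″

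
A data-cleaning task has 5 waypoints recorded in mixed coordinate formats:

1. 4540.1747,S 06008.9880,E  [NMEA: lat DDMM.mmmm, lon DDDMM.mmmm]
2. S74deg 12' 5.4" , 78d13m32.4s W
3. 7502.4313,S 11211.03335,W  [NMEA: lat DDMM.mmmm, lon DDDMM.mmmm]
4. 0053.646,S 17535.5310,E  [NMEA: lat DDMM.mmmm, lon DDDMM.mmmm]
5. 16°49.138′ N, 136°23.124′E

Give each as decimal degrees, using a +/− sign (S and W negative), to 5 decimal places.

Point 1:
  Latitude: degrees = first 2 digits = 45, minutes = 40.1747; 45 + 40.1747/60 = 45.669578
  hemisphere S, so the sign is −
  λ: degrees = first 3 digits = 60, minutes = 8.988; 60 + 8.988/60 = 60.149800
  E ⇒ keep positive
Point 2:
  Lat: 12′ + 5.4″ = 12.09000′; 74 + 12.09000/60 = 74.201500
  S ⇒ negate
  λ: 13′ + 32.4″ = 13.54000′; 78 + 13.54000/60 = 78.225667
  W ⇒ negate
Point 3:
  φ: degrees = first 2 digits = 75, minutes = 2.4313; 75 + 2.4313/60 = 75.040522
  S → negative
  λ: degrees = first 3 digits = 112, minutes = 11.03335; 112 + 11.03335/60 = 112.183889
  W → negative
Point 4:
  φ: split at 2 digits → 00° and 53.646′; 0 + 53.646/60 = 0.894100
  hemisphere S, so the sign is −
  λ: split at 3 digits → 175° and 35.531′; 175 + 35.531/60 = 175.592183
  E → positive
Point 5:
  φ: 49.138′ = 0.818967°; total 16.818967
  N → positive
  Longitude: 23.124′ = 0.385400°; total 136.385400
  E → positive

1. -45.66958, 60.14980
2. -74.20150, -78.22567
3. -75.04052, -112.18389
4. -0.89410, 175.59218
5. 16.81897, 136.38540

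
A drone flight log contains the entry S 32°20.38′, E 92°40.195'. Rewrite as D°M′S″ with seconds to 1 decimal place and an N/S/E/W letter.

32°20′22.8″ S, 92°40′11.7″ E

φ: 20.38000′ → 20′ and 0.38000 × 60 = 22.800″
Lon: fractional minutes 0.19500 × 60 = 11.700″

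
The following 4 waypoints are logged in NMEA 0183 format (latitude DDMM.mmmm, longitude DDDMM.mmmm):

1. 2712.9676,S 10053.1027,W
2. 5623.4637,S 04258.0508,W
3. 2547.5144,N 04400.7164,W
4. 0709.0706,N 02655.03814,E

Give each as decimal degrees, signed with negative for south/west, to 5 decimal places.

Point 1:
  Lat: degrees = first 2 digits = 27, minutes = 12.9676; 27 + 12.9676/60 = 27.216127
  S → negative
  Lon: split at 3 digits → 100° and 53.1027′; 100 + 53.1027/60 = 100.885045
  W → negative
Point 2:
  Latitude: degrees = first 2 digits = 56, minutes = 23.4637; 56 + 23.4637/60 = 56.391062
  S → negative
  λ: split at 3 digits → 042° and 58.0508′; 42 + 58.0508/60 = 42.967513
  hemisphere W, so the sign is −
Point 3:
  Lat: degrees = first 2 digits = 25, minutes = 47.5144; 25 + 47.5144/60 = 25.791907
  N ⇒ keep positive
  Longitude: split at 3 digits → 044° and 0.7164′; 44 + 0.7164/60 = 44.011940
  W → negative
Point 4:
  Latitude: split at 2 digits → 07° and 9.0706′; 7 + 9.0706/60 = 7.151177
  N ⇒ keep positive
  Lon: degrees = first 3 digits = 26, minutes = 55.03814; 26 + 55.03814/60 = 26.917302
  E → positive

1. -27.21613, -100.88505
2. -56.39106, -42.96751
3. 25.79191, -44.01194
4. 7.15118, 26.91730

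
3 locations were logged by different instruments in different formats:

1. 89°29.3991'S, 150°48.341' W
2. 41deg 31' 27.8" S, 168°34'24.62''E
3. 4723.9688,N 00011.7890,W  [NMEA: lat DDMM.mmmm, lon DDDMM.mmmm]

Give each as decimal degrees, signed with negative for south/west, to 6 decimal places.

1. -89.489985, -150.805683
2. -41.524389, 168.573506
3. 47.399480, -0.196483

Point 1:
  Lat: 89 + 29.3991/60 = 89.4899850
  hemisphere S, so the sign is −
  Longitude: 150 + 48.341/60 = 150.8056833
  hemisphere W, so the sign is −
Point 2:
  φ: 31′ + 27.8″ = 31.46333′; 41 + 31.46333/60 = 41.5243889
  hemisphere S, so the sign is −
  Lon: 168° + 34/60 + 24.62/3600 = 168 + 0.566667 + 0.006839 = 168.5735056
  E ⇒ keep positive
Point 3:
  φ: split at 2 digits → 47° and 23.9688′; 47 + 23.9688/60 = 47.3994800
  N → positive
  λ: degrees = first 3 digits = 0, minutes = 11.789; 0 + 11.789/60 = 0.1964833
  W ⇒ negate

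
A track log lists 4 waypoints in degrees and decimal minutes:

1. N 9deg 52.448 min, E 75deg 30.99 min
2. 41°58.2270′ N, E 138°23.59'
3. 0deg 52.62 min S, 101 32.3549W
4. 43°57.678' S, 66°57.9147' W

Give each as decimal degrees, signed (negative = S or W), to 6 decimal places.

Point 1:
  Latitude: 9 + 52.448/60 = 9.8741333
  N ⇒ keep positive
  Longitude: 75 + 30.99/60 = 75.5165000
  E → positive
Point 2:
  Latitude: 41 + 58.227/60 = 41.9704500
  N → positive
  Lon: 138 + 23.59/60 = 138.3931667
  E → positive
Point 3:
  φ: 52.62′ = 0.877000°; total 0.8770000
  S → negative
  Lon: 101 + 32.3549/60 = 101.5392483
  W ⇒ negate
Point 4:
  φ: 57.678′ = 0.961300°; total 43.9613000
  hemisphere S, so the sign is −
  Longitude: 57.9147′ = 0.965245°; total 66.9652450
  W ⇒ negate

1. 9.874133, 75.516500
2. 41.970450, 138.393167
3. -0.877000, -101.539248
4. -43.961300, -66.965245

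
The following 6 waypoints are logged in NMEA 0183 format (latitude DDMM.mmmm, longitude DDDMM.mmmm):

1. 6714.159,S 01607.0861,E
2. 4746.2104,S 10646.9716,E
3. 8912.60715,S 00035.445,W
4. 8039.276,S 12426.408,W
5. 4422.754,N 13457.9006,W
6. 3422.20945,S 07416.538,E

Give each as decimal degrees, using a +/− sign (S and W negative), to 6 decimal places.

1. -67.235983, 16.118102
2. -47.770173, 106.782860
3. -89.210119, -0.590750
4. -80.654600, -124.440133
5. 44.379233, -134.965010
6. -34.370158, 74.275633

Point 1:
  φ: degrees = first 2 digits = 67, minutes = 14.159; 67 + 14.159/60 = 67.2359833
  S → negative
  Longitude: degrees = first 3 digits = 16, minutes = 7.0861; 16 + 7.0861/60 = 16.1181017
  E → positive
Point 2:
  Lat: degrees = first 2 digits = 47, minutes = 46.2104; 47 + 46.2104/60 = 47.7701733
  hemisphere S, so the sign is −
  Longitude: split at 3 digits → 106° and 46.9716′; 106 + 46.9716/60 = 106.7828600
  E → positive
Point 3:
  Lat: degrees = first 2 digits = 89, minutes = 12.60715; 89 + 12.60715/60 = 89.2101192
  S → negative
  λ: degrees = first 3 digits = 0, minutes = 35.445; 0 + 35.445/60 = 0.5907500
  W → negative
Point 4:
  φ: degrees = first 2 digits = 80, minutes = 39.276; 80 + 39.276/60 = 80.6546000
  S → negative
  Longitude: split at 3 digits → 124° and 26.408′; 124 + 26.408/60 = 124.4401333
  W ⇒ negate
Point 5:
  Lat: degrees = first 2 digits = 44, minutes = 22.754; 44 + 22.754/60 = 44.3792333
  N → positive
  λ: degrees = first 3 digits = 134, minutes = 57.9006; 134 + 57.9006/60 = 134.9650100
  W → negative
Point 6:
  Latitude: degrees = first 2 digits = 34, minutes = 22.20945; 34 + 22.20945/60 = 34.3701575
  hemisphere S, so the sign is −
  Longitude: degrees = first 3 digits = 74, minutes = 16.538; 74 + 16.538/60 = 74.2756333
  E ⇒ keep positive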